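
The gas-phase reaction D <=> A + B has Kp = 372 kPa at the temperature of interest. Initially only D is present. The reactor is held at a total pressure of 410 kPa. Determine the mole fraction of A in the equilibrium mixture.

Basis: 1 mol D initially; let X = conversion of D. Extent ξ = X.
Moles: n_D = 1 − X; n_A = X; n_B = X.
n_T = Σnᵢ = 1 + X.
Mole fractions y_i = n_i/n_T; Kp = p_A p_B / (p_D) with p_i = y_i·P.
Equating to 372 kPa and solving on 0 < X < 1: X = 0.690.
Then n_A = 0.69, n_T = 1.69, so y_A = 0.408.

y_A = 0.408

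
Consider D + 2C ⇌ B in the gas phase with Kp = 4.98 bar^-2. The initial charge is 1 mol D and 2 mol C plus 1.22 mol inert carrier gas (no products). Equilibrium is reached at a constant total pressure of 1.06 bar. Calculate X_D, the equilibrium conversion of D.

X = 0.405

Let X = conversion of D (basis 1 mol D); extent of reaction ξ = X.
Mole table: n_D = 1 − X; n_C = 2 − 2X; n_B = X; n_I = 1.22 (inert).
Summing: n_T = 4.22 − 2X.
y_i = n_i/n_T, p_i = y_i·P. Kp = p_B / (p_D p_C^2).
Substituting and setting equal to 4.98 bar^-2 gives a polynomial in X; the root in (0,1) is X = 0.405.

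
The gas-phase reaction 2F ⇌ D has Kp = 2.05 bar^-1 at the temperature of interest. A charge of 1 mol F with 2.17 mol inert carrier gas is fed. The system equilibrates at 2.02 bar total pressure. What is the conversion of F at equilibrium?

X = 0.558

Let X = conversion of F (basis 1 mol F); extent of reaction ξ = 0.5X.
Mole table: n_F = 1 − X; n_D = 0.5X; n_I = 2.17 (inert).
n_T = Σnᵢ = 3.17 − 0.5X.
Mole fractions y_i = n_i/n_T; Kp = p_D / (p_F^2) with p_i = y_i·P.
This yields a degree-2 equation in X; solving on (0,1), X = 0.558.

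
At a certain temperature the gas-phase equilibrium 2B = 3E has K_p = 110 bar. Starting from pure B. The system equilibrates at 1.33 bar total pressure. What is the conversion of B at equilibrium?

X = 0.864

Let X = conversion of B (basis 1 mol B); extent of reaction ξ = 0.5X.
Moles: n_B = 1 − X; n_E = 1.5X.
Summing: n_T = 1 + 0.5X.
With p_i = (n_i/n_T)P, K_p = p_E^3 / (p_B^2).
Equating to 110 bar and solving on 0 < X < 1: X = 0.864.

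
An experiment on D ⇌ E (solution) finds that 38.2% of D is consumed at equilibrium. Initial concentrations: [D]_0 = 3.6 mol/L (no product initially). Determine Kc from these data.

Kc = 0.618

Let X = conversion of D.
Concentrations: [D] = 3.6 − 3.6X; [E] = 3.6X.
At X = 0.382: [D] = 2.22, [E] = 1.38.
Kc = [E] / ([D]) = 0.618.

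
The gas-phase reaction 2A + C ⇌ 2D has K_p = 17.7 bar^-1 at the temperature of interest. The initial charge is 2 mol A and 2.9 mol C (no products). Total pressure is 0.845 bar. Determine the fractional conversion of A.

Basis: 2 mol A initially; let X = conversion of A. Extent ξ = X.
Species balance: n_A = 2 − 2X; n_C = 2.9 − X; n_D = 2X.
Summing: n_T = 4.9 − X.
y_i = n_i/n_T, p_i = y_i·P. K_p = p_D^2 / (p_A^2 p_C).
This yields a degree-3 equation in X; solving on (0,1), X = 0.736.

X = 0.736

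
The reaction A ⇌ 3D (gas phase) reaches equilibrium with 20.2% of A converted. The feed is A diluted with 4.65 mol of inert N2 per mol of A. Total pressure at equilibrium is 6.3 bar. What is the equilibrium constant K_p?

Basis: 1 mol A initially; let X = conversion of A. Extent ξ = X.
At extent ξ: n_A = 1 − X; n_D = 3X; n_I = 4.65 (inert).
n_T = Σnᵢ = 5.65 + 2X.
At X = 0.202: n_A = 0.798, n_D = 0.606, n_T = 6.05.
p_i = (n_i/n_T)·P. K_p = p_D^3 / (p_A) = 0.302 bar^2.

K_p = 0.302 bar^2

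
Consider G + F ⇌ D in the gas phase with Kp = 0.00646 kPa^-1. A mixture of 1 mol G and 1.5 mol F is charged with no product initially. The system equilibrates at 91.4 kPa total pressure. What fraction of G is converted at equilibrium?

X = 0.247

Let X = conversion of G (basis 1 mol G); extent of reaction ξ = X.
Moles: n_G = 1 − X; n_F = 1.5 − X; n_D = X.
n_T = Σnᵢ = 2.5 − X.
With p_i = (n_i/n_T)P, Kp = p_D / (p_G p_F).
Equating to 0.00646 kPa^-1 and solving on 0 < X < 1: X = 0.247.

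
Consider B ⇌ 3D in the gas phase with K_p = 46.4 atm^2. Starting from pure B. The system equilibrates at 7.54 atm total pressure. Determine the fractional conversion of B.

Take 1 mol B as basis and let X be its fractional conversion, so ξ = X.
Species balance: n_B = 1 − X; n_D = 3X.
n_T = Σnᵢ = 1 + 2X.
Mole fractions y_i = n_i/n_T; K_p = p_D^3 / (p_B) with p_i = y_i·P.
This yields a degree-3 equation in X; solving on (0,1), X = 0.388.

X = 0.388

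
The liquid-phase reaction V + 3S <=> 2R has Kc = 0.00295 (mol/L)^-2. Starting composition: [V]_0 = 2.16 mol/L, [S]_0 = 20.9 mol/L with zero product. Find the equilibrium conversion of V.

Let X = conversion of V; extent ξ = 2.16·X mol/L.
Concentrations: [V] = 2.16 − 2.16X; [S] = 20.9 − 6.48X; [R] = 4.32X.
Kc = [R]^2 / ([V] [S]^3).
Setting equal to 0.00295 and solving for X on (0,1) gives X = 0.688.

X = 0.688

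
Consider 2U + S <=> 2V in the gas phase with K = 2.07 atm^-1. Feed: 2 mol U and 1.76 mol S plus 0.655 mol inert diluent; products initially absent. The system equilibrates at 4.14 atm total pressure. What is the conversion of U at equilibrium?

Take 2 mol U as basis and let X be its fractional conversion, so ξ = X.
At extent ξ: n_U = 2 − 2X; n_S = 1.76 − X; n_V = 2X; n_I = 0.655 (inert).
n_T = Σnᵢ = 4.42 − X.
y_i = n_i/n_T, p_i = y_i·P. K = p_V^2 / (p_U^2 p_S).
Substituting and setting equal to 2.07 atm^-1 gives a polynomial in X; the root in (0,1) is X = 0.616.

X = 0.616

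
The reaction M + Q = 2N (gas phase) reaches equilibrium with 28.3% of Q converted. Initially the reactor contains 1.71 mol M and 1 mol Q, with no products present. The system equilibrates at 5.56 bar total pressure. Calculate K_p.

K_p = 0.313

Take 1 mol Q as basis and let X be its fractional conversion, so ξ = X.
Moles: n_M = 1.71 − X; n_Q = 1 − X; n_N = 2X.
n_T stays at 2.71 (no change in mole number).
At X = 0.283: n_M = 1.43, n_Q = 0.717, n_N = 0.566, n_T = 2.71.
p_i = (n_i/n_T)·P. K_p = p_N^2 / (p_M p_Q) = 0.313.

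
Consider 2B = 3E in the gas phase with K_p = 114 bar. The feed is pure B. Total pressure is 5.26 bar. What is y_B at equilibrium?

Basis: 1 mol B initially; let X = conversion of B. Extent ξ = 0.5X.
Moles: n_B = 1 − X; n_E = 1.5X.
Summing: n_T = 1 + 0.5X.
y_i = n_i/n_T, p_i = y_i·P. K_p = p_E^3 / (p_B^2).
This yields a degree-3 equation in X; solving on (0,1), X = 0.772.
Then n_B = 0.228, n_T = 1.39, so y_B = 0.164.

y_B = 0.164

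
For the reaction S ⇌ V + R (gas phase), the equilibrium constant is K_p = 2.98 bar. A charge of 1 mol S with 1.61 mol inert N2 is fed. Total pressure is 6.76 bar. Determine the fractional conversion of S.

X = 0.681

Let X = conversion of S (basis 1 mol S); extent of reaction ξ = X.
Moles: n_S = 1 − X; n_V = X; n_R = X; n_I = 1.61 (inert).
Total moles n_T = 2.61 + X.
y_i = n_i/n_T, p_i = y_i·P. K_p = p_V p_R / (p_S).
Equating to 2.98 bar and solving on 0 < X < 1: X = 0.681.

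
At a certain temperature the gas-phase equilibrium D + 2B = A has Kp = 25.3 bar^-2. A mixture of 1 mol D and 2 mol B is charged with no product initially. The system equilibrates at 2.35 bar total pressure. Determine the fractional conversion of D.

Basis: 1 mol D initially; let X = conversion of D. Extent ξ = X.
Moles: n_D = 1 − X; n_B = 2 − 2X; n_A = X.
Total moles n_T = 3 − 2X.
Mole fractions y_i = n_i/n_T; Kp = p_A / (p_D p_B^2) with p_i = y_i·P.
Equating to 25.3 bar^-2 and solving on 0 < X < 1: X = 0.864.

X = 0.864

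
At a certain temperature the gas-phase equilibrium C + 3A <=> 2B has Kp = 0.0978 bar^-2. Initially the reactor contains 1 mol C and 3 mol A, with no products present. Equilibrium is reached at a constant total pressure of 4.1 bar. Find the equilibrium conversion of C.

X = 0.388

Let X = conversion of C (basis 1 mol C); extent of reaction ξ = X.
Moles: n_C = 1 − X; n_A = 3 − 3X; n_B = 2X.
Total moles n_T = 4 − 2X.
y_i = n_i/n_T, p_i = y_i·P. Kp = p_B^2 / (p_C p_A^3).
Equating to 0.0978 bar^-2 and solving on 0 < X < 1: X = 0.388.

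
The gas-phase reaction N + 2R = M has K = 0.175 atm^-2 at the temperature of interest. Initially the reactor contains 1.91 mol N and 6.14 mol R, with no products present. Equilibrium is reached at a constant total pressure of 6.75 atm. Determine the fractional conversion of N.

Let X = conversion of N (basis 1.91 mol N); extent of reaction ξ = 1.91X.
At extent ξ: n_N = 1.91 − 1.91X; n_R = 6.14 − 3.82X; n_M = 1.91X.
Total moles n_T = 8.05 − 3.82X.
With p_i = (n_i/n_T)P, K = p_M / (p_N p_R^2).
Setting this equal to 0.175 atm^-2 and taking the physical root (0 < X < 1) gives X = 0.759.

X = 0.759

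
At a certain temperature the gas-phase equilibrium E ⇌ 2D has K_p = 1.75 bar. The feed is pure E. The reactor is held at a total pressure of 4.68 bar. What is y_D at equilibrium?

y_D = 0.452

Basis: 1 mol E initially; let X = conversion of E. Extent ξ = X.
Moles: n_E = 1 − X; n_D = 2X.
Summing: n_T = 1 + X.
With p_i = (n_i/n_T)P, K_p = p_D^2 / (p_E).
Equating to 1.75 bar and solving on 0 < X < 1: X = 0.292.
Then n_D = 0.585, n_T = 1.29, so y_D = 0.452.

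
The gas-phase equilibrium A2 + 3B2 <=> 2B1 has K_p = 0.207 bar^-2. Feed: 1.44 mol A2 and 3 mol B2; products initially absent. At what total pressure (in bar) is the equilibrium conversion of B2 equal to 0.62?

Let X = conversion of B2 (basis 3 mol B2); extent of reaction ξ = X.
At extent ξ: n_A2 = 1.44 − X; n_B2 = 3 − 3X; n_B1 = 2X.
Total moles n_T = 4.44 − 2X.
K_p = p_B1^2 / (p_A2 p_B2^3) with p_i = (n_i/n_T)·P.
At X = 0.62: the mole-fraction product g(X) = Π y_i^ν_i = 12.96. Since K_p = g(X)·P^{-2}, P = (g/K_p)^(1/2) = (12.96/0.207)^(1/2) = 7.91 bar.

P = 7.91 bar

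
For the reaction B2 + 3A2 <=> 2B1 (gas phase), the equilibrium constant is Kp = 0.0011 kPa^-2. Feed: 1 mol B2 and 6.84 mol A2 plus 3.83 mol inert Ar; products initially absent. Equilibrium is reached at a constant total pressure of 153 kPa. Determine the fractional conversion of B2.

X = 0.856

Take 1 mol B2 as basis and let X be its fractional conversion, so ξ = X.
Mole table: n_B2 = 1 − X; n_A2 = 6.84 − 3X; n_B1 = 2X; n_I = 3.83 (inert).
Summing: n_T = 11.7 − 2X.
With p_i = (n_i/n_T)P, Kp = p_B1^2 / (p_B2 p_A2^3).
Setting this equal to 0.0011 kPa^-2 and taking the physical root (0 < X < 1) gives X = 0.856.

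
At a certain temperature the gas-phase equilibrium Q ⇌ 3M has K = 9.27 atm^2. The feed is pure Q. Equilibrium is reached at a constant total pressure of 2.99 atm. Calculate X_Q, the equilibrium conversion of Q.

X = 0.423

Take 1 mol Q as basis and let X be its fractional conversion, so ξ = X.
Moles: n_Q = 1 − X; n_M = 3X.
n_T = Σnᵢ = 1 + 2X.
y_i = n_i/n_T, p_i = y_i·P. K = p_M^3 / (p_Q).
Setting this equal to 9.27 atm^2 and taking the physical root (0 < X < 1) gives X = 0.423.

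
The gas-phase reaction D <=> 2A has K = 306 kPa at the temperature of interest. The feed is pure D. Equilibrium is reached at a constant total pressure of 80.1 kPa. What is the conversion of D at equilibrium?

Let X = conversion of D (basis 1 mol D); extent of reaction ξ = X.
Moles: n_D = 1 − X; n_A = 2X.
Total moles n_T = 1 + X.
Mole fractions y_i = n_i/n_T; K = p_A^2 / (p_D) with p_i = y_i·P.
This yields a degree-2 equation in X; solving on (0,1), X = 0.699.

X = 0.699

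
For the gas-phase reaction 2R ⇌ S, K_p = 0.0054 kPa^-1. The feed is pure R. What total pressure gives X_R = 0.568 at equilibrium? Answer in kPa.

Take 1 mol R as basis and let X be its fractional conversion, so ξ = 0.5X.
Moles: n_R = 1 − X; n_S = 0.5X.
Total moles n_T = 1 − 0.5X.
K_p = p_S / (p_R^2) with p_i = (n_i/n_T)·P.
At X = 0.568: the mole-fraction product g(X) = Π y_i^ν_i = 1.09. Since K_p = g(X)·P^{-1}, P = (g/K_p)^(1/1) = (1.09/0.0054)^(1/1) = 202 kPa.

P = 202 kPa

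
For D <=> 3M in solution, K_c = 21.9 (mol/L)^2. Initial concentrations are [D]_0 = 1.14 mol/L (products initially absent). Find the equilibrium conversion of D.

Let X = conversion of D; extent ξ = 1.14·X mol/L.
Concentrations: [D] = 1.14 − 1.14X; [M] = 3.42X.
K_c = [M]^3 / ([D]).
Setting equal to 21.9 and solving for X on (0,1) gives X = 0.619.

X = 0.619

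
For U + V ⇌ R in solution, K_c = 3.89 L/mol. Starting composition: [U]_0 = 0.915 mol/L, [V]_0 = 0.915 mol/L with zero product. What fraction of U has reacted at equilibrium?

Let X = conversion of U; extent ξ = 0.915·X mol/L.
Concentrations: [U] = 0.915 − 0.915X; [V] = 0.915 − 0.915X; [R] = 0.915X.
K_c = [R] / ([U] [V]).
This equals 3.89 at X = 0.592 (the root in 0 < X < 1).

X = 0.592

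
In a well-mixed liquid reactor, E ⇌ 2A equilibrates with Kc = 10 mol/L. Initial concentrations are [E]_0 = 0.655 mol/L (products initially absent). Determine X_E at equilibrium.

Let X = conversion of E; extent ξ = 0.655·X mol/L.
Concentrations: [E] = 0.655 − 0.655X; [A] = 1.31X.
Kc = [A]^2 / ([E]).
Solving Kc = 10 for X ∈ (0,1): X = 0.823.

X = 0.823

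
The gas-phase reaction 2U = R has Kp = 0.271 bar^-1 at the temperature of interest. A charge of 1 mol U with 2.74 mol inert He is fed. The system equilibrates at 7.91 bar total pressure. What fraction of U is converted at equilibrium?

Basis: 1 mol U initially; let X = conversion of U. Extent ξ = 0.5X.
Moles: n_U = 1 − X; n_R = 0.5X; n_I = 2.74 (inert).
Total moles n_T = 3.74 − 0.5X.
Mole fractions y_i = n_i/n_T; Kp = p_R / (p_U^2) with p_i = y_i·P.
Equating to 0.271 bar^-1 and solving on 0 < X < 1: X = 0.415.

X = 0.415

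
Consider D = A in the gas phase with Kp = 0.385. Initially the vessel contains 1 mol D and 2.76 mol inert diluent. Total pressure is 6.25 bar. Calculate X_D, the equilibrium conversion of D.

Let X = conversion of D (basis 1 mol D); extent of reaction ξ = X.
Mole table: n_D = 1 − X; n_A = X; n_I = 2.76 (inert).
Since Δν = 0, n_T = 3.76 throughout.
With p_i = (n_i/n_T)P, Kp = p_A / (p_D).
Setting this equal to 0.385 and taking the physical root (0 < X < 1) gives X = 0.278.

X = 0.278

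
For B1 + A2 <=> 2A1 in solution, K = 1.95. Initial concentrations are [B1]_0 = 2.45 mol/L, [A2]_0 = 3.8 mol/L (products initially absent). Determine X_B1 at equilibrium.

X = 0.504

Let X = conversion of B1; extent ξ = 2.45·X mol/L.
Concentrations: [B1] = 2.45 − 2.45X; [A2] = 3.8 − 2.45X; [A1] = 4.9X.
K = [A1]^2 / ([B1] [A2]).
This equals 1.95 at X = 0.504 (the root in 0 < X < 1).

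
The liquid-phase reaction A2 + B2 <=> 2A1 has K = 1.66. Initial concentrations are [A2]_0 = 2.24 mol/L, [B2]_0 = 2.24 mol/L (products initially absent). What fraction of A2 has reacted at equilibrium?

X = 0.392

Let X = conversion of A2; extent ξ = 2.24·X mol/L.
Concentrations: [A2] = 2.24 − 2.24X; [B2] = 2.24 − 2.24X; [A1] = 4.48X.
K = [A1]^2 / ([A2] [B2]).
Equating to 1.66: the physical root is X = 0.392.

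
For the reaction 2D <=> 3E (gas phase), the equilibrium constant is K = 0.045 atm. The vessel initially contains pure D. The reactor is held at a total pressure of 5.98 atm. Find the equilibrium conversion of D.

X = 0.122

Let X = conversion of D (basis 1 mol D); extent of reaction ξ = 0.5X.
Species balance: n_D = 1 − X; n_E = 1.5X.
Total moles n_T = 1 + 0.5X.
Mole fractions y_i = n_i/n_T; K = p_E^3 / (p_D^2) with p_i = y_i·P.
This yields a degree-3 equation in X; solving on (0,1), X = 0.122.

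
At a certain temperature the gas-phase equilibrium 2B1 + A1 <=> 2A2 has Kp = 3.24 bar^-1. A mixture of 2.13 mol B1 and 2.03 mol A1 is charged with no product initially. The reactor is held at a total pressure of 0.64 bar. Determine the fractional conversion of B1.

Take 2.13 mol B1 as basis and let X be its fractional conversion, so ξ = 1.06X.
Mole table: n_B1 = 2.13 − 2.13X; n_A1 = 2.03 − 1.06X; n_A2 = 2.13X.
n_T = Σnᵢ = 4.16 − 1.06X.
With p_i = (n_i/n_T)P, Kp = p_A2^2 / (p_B1^2 p_A1).
This yields a degree-3 equation in X; solving on (0,1), X = 0.482.

X = 0.482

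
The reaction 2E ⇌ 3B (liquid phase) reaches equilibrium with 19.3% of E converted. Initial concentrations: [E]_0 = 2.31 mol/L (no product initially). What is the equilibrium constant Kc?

Kc = 0.0861 mol/L

Let X = conversion of E.
Concentrations: [E] = 2.31 − 2.31X; [B] = 3.46X.
At X = 0.193: [E] = 1.86, [B] = 0.669.
Kc = [B]^3 / ([E]^2) = 0.0861 mol/L.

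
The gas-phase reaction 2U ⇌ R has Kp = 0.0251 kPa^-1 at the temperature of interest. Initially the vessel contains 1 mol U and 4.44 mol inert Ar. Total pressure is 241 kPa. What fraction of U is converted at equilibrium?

X = 0.526

Take 1 mol U as basis and let X be its fractional conversion, so ξ = 0.5X.
Species balance: n_U = 1 − X; n_R = 0.5X; n_I = 4.44 (inert).
Summing: n_T = 5.44 − 0.5X.
Mole fractions y_i = n_i/n_T; Kp = p_R / (p_U^2) with p_i = y_i·P.
Setting this equal to 0.0251 kPa^-1 and taking the physical root (0 < X < 1) gives X = 0.526.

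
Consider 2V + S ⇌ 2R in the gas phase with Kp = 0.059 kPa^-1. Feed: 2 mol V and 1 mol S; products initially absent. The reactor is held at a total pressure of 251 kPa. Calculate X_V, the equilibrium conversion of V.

Let X = conversion of V (basis 2 mol V); extent of reaction ξ = X.
Species balance: n_V = 2 − 2X; n_S = 1 − X; n_R = 2X.
Summing: n_T = 3 − X.
y_i = n_i/n_T, p_i = y_i·P. Kp = p_R^2 / (p_V^2 p_S).
Substituting and setting equal to 0.059 kPa^-1 gives a polynomial in X; the root in (0,1) is X = 0.609.

X = 0.609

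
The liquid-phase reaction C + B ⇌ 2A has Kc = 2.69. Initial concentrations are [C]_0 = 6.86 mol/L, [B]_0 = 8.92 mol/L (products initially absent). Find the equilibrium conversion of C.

Let X = conversion of C; extent ξ = 6.86·X mol/L.
Concentrations: [C] = 6.86 − 6.86X; [B] = 8.92 − 6.86X; [A] = 13.7X.
Kc = [A]^2 / ([C] [B]).
Setting equal to 2.69 and solving for X on (0,1) gives X = 0.510.

X = 0.510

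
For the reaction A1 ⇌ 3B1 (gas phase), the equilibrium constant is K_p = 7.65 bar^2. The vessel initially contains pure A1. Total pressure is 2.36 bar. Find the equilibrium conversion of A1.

Let X = conversion of A1 (basis 1 mol A1); extent of reaction ξ = X.
At extent ξ: n_A1 = 1 − X; n_B1 = 3X.
n_T = Σnᵢ = 1 + 2X.
y_i = n_i/n_T, p_i = y_i·P. K_p = p_B1^3 / (p_A1).
Setting this equal to 7.65 bar^2 and taking the physical root (0 < X < 1) gives X = 0.466.

X = 0.466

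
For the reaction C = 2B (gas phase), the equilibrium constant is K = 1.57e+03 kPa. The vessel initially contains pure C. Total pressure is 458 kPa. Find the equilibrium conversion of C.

X = 0.679

Basis: 1 mol C initially; let X = conversion of C. Extent ξ = X.
Mole table: n_C = 1 − X; n_B = 2X.
n_T = Σnᵢ = 1 + X.
With p_i = (n_i/n_T)P, K = p_B^2 / (p_C).
Setting this equal to 1.57e+03 kPa and taking the physical root (0 < X < 1) gives X = 0.679.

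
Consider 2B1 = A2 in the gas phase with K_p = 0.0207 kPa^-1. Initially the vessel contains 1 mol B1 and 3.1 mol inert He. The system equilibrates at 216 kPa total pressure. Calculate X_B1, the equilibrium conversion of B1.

Take 1 mol B1 as basis and let X be its fractional conversion, so ξ = 0.5X.
Moles: n_B1 = 1 − X; n_A2 = 0.5X; n_I = 3.1 (inert).
Total moles n_T = 4.1 − 0.5X.
Mole fractions y_i = n_i/n_T; K_p = p_A2 / (p_B1^2) with p_i = y_i·P.
Setting this equal to 0.0207 kPa^-1 and taking the physical root (0 < X < 1) gives X = 0.525.

X = 0.525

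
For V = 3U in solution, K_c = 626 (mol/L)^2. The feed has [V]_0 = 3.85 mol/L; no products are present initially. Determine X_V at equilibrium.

X = 0.740

Let X = conversion of V; extent ξ = 3.85·X mol/L.
Concentrations: [V] = 3.85 − 3.85X; [U] = 11.6X.
K_c = [U]^3 / ([V]).
Setting equal to 626 and solving for X on (0,1) gives X = 0.740.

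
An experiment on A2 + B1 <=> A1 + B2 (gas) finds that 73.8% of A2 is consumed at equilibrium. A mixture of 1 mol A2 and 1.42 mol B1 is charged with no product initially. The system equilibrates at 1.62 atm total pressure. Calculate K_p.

Take 1 mol A2 as basis and let X be its fractional conversion, so ξ = X.
Moles: n_A2 = 1 − X; n_B1 = 1.42 − X; n_A1 = X; n_B2 = X.
Total moles n_T = 2.42 (Δν = 0, constant).
At X = 0.738: n_A2 = 0.262, n_B1 = 0.682, n_A1 = 0.738, n_B2 = 0.738, n_T = 2.42.
p_i = (n_i/n_T)·P. K_p = p_A1 p_B2 / (p_A2 p_B1) = 3.05.

K_p = 3.05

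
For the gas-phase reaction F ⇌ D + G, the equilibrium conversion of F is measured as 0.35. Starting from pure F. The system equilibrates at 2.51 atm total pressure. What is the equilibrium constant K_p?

Take 1 mol F as basis and let X be its fractional conversion, so ξ = X.
Mole table: n_F = 1 − X; n_D = X; n_G = X.
Summing: n_T = 1 + X.
At X = 0.35: n_F = 0.65, n_D = 0.35, n_G = 0.35, n_T = 1.35.
p_i = (n_i/n_T)·P. K_p = p_D p_G / (p_F) = 0.35 atm.

K_p = 0.35 atm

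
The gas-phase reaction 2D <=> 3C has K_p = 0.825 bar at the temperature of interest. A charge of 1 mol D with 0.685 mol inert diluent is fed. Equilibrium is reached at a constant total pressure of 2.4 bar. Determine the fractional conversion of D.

Basis: 1 mol D initially; let X = conversion of D. Extent ξ = 0.5X.
At extent ξ: n_D = 1 − X; n_C = 1.5X; n_I = 0.685 (inert).
Total moles n_T = 1.69 + 0.5X.
Mole fractions y_i = n_i/n_T; K_p = p_C^3 / (p_D^2) with p_i = y_i·P.
Setting this equal to 0.825 bar and taking the physical root (0 < X < 1) gives X = 0.407.

X = 0.407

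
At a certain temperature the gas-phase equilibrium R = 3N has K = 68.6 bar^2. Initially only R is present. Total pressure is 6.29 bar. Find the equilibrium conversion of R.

X = 0.505

Basis: 1 mol R initially; let X = conversion of R. Extent ξ = X.
Moles: n_R = 1 − X; n_N = 3X.
Summing: n_T = 1 + 2X.
y_i = n_i/n_T, p_i = y_i·P. K = p_N^3 / (p_R).
This yields a degree-3 equation in X; solving on (0,1), X = 0.505.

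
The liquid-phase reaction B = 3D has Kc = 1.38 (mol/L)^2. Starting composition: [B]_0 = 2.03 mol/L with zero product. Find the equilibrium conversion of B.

X = 0.214

Let X = conversion of B; extent ξ = 2.03·X mol/L.
Concentrations: [B] = 2.03 − 2.03X; [D] = 6.09X.
Kc = [D]^3 / ([B]).
Equating to 1.38 (mol/L)^2: the physical root is X = 0.214.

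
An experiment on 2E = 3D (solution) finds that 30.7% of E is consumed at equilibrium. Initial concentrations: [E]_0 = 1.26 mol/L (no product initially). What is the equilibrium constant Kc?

Kc = 0.256 mol/L

Let X = conversion of E.
Concentrations: [E] = 1.26 − 1.26X; [D] = 1.89X.
At X = 0.307: [E] = 0.873, [D] = 0.58.
Kc = [D]^3 / ([E]^2) = 0.256 mol/L.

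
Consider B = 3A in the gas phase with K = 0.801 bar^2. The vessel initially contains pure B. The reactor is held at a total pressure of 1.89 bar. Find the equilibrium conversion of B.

X = 0.240

Basis: 1 mol B initially; let X = conversion of B. Extent ξ = X.
At extent ξ: n_B = 1 − X; n_A = 3X.
n_T = Σnᵢ = 1 + 2X.
y_i = n_i/n_T, p_i = y_i·P. K = p_A^3 / (p_B).
Setting this equal to 0.801 bar^2 and taking the physical root (0 < X < 1) gives X = 0.240.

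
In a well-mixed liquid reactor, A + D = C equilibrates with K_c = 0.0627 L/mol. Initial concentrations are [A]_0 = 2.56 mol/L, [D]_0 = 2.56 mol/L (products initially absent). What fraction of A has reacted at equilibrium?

X = 0.123

Let X = conversion of A; extent ξ = 2.56·X mol/L.
Concentrations: [A] = 2.56 − 2.56X; [D] = 2.56 − 2.56X; [C] = 2.56X.
K_c = [C] / ([A] [D]).
This equals 0.0627 at X = 0.123 (the root in 0 < X < 1).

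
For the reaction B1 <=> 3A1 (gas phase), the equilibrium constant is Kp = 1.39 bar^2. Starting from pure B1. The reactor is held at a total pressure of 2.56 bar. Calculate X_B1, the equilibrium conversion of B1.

Let X = conversion of B1 (basis 1 mol B1); extent of reaction ξ = X.
At extent ξ: n_B1 = 1 − X; n_A1 = 3X.
n_T = Σnᵢ = 1 + 2X.
With p_i = (n_i/n_T)P, Kp = p_A1^3 / (p_B1).
Substituting and setting equal to 1.39 bar^2 gives a polynomial in X; the root in (0,1) is X = 0.235.

X = 0.235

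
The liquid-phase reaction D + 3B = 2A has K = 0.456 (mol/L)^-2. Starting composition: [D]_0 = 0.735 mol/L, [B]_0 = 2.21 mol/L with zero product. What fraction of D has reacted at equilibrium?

X = 0.427

Let X = conversion of D; extent ξ = 0.735·X mol/L.
Concentrations: [D] = 0.735 − 0.735X; [B] = 2.21 − 2.21X; [A] = 1.47X.
K = [A]^2 / ([D] [B]^3).
Equating to 0.456 (mol/L)^-2: the physical root is X = 0.427.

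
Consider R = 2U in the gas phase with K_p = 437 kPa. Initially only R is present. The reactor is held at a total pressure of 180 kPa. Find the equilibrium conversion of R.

X = 0.615

Let X = conversion of R (basis 1 mol R); extent of reaction ξ = X.
Mole table: n_R = 1 − X; n_U = 2X.
Total moles n_T = 1 + X.
y_i = n_i/n_T, p_i = y_i·P. K_p = p_U^2 / (p_R).
Equating to 437 kPa and solving on 0 < X < 1: X = 0.615.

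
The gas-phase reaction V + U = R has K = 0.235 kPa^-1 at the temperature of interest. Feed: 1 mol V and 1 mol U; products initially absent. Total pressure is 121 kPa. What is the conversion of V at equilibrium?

Let X = conversion of V (basis 1 mol V); extent of reaction ξ = X.
At extent ξ: n_V = 1 − X; n_U = 1 − X; n_R = X.
Summing: n_T = 2 − X.
With p_i = (n_i/n_T)P, K = p_R / (p_V p_U).
This yields a degree-2 equation in X; solving on (0,1), X = 0.816.

X = 0.816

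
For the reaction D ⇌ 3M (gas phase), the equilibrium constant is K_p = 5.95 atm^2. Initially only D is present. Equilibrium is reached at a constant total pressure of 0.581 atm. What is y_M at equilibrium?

Take 1 mol D as basis and let X be its fractional conversion, so ξ = X.
Moles: n_D = 1 − X; n_M = 3X.
Summing: n_T = 1 + 2X.
y_i = n_i/n_T, p_i = y_i·P. K_p = p_M^3 / (p_D).
Equating to 5.95 atm^2 and solving on 0 < X < 1: X = 0.867.
Then n_M = 2.6, n_T = 2.73, so y_M = 0.951.

y_M = 0.951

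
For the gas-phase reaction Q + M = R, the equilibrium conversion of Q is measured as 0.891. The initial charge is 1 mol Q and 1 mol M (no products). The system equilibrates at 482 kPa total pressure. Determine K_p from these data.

K_p = 0.173 kPa^-1

Take 1 mol Q as basis and let X be its fractional conversion, so ξ = X.
At extent ξ: n_Q = 1 − X; n_M = 1 − X; n_R = X.
n_T = Σnᵢ = 2 − X.
At X = 0.891: n_Q = 0.109, n_M = 0.109, n_R = 0.891, n_T = 1.11.
p_i = (n_i/n_T)·P. K_p = p_R / (p_Q p_M) = 0.173 kPa^-1.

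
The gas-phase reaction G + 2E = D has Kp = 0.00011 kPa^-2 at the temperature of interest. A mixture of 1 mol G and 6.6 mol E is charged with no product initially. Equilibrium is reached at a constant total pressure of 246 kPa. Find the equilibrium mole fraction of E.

y_E = 0.832

Basis: 1 mol G initially; let X = conversion of G. Extent ξ = X.
Mole table: n_G = 1 − X; n_E = 6.6 − 2X; n_D = X.
Total moles n_T = 7.6 − 2X.
y_i = n_i/n_T, p_i = y_i·P. Kp = p_D / (p_G p_E^2).
Equating to 0.00011 kPa^-2 and solving on 0 < X < 1: X = 0.822.
Then n_E = 4.96, n_T = 5.96, so y_E = 0.832.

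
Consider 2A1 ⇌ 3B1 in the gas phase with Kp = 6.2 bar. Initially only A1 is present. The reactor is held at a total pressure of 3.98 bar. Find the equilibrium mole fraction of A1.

Basis: 1 mol A1 initially; let X = conversion of A1. Extent ξ = 0.5X.
Moles: n_A1 = 1 − X; n_B1 = 1.5X.
Summing: n_T = 1 + 0.5X.
With p_i = (n_i/n_T)P, Kp = p_B1^3 / (p_A1^2).
Substituting and setting equal to 6.2 bar gives a polynomial in X; the root in (0,1) is X = 0.515.
Then n_A1 = 0.485, n_T = 1.26, so y_A1 = 0.386.

y_A1 = 0.386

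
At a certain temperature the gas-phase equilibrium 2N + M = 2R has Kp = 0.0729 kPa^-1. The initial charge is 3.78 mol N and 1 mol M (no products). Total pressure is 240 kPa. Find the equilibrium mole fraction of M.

y_M = 0.038

Take 1 mol M as basis and let X be its fractional conversion, so ξ = X.
Species balance: n_N = 3.78 − 2X; n_M = 1 − X; n_R = 2X.
n_T = Σnᵢ = 4.78 − X.
y_i = n_i/n_T, p_i = y_i·P. Kp = p_R^2 / (p_N^2 p_M).
Equating to 0.0729 kPa^-1 and solving on 0 < X < 1: X = 0.850.
Then n_M = 0.15, n_T = 3.93, so y_M = 0.038.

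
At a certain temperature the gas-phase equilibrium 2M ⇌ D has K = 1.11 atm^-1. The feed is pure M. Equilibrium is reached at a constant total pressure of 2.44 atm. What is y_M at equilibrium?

Take 1 mol M as basis and let X be its fractional conversion, so ξ = 0.5X.
Moles: n_M = 1 − X; n_D = 0.5X.
n_T = Σnᵢ = 1 − 0.5X.
y_i = n_i/n_T, p_i = y_i·P. K = p_D / (p_M^2).
Equating to 1.11 atm^-1 and solving on 0 < X < 1: X = 0.709.
Then n_M = 0.291, n_T = 0.645, so y_M = 0.450.

y_M = 0.450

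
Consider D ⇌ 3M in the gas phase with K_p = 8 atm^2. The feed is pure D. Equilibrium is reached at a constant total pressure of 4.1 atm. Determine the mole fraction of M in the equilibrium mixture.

Basis: 1 mol D initially; let X = conversion of D. Extent ξ = X.
At extent ξ: n_D = 1 − X; n_M = 3X.
Total moles n_T = 1 + 2X.
With p_i = (n_i/n_T)P, K_p = p_M^3 / (p_D).
Setting this equal to 8 atm^2 and taking the physical root (0 < X < 1) gives X = 0.318.
Then n_M = 0.954, n_T = 1.64, so y_M = 0.583.

y_M = 0.583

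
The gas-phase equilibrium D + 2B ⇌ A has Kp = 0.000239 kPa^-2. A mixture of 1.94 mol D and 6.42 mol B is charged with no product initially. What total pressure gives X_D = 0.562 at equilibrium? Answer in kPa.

Let X = conversion of D (basis 1.94 mol D); extent of reaction ξ = 1.94X.
Species balance: n_D = 1.94 − 1.94X; n_B = 6.42 − 3.88X; n_A = 1.94X.
Summing: n_T = 8.36 − 3.88X.
Kp = p_A / (p_D p_B^2) with p_i = (n_i/n_T)·P.
At X = 0.562: the mole-fraction product g(X) = Π y_i^ν_i = 2.726. Since Kp = g(X)·P^{-2}, P = (g/Kp)^(1/2) = (2.726/0.000239)^(1/2) = 107 kPa.

P = 107 kPa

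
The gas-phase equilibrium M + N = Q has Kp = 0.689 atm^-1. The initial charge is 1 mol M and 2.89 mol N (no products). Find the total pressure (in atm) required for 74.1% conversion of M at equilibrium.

P = 6.08 atm

Let X = conversion of M (basis 1 mol M); extent of reaction ξ = X.
Moles: n_M = 1 − X; n_N = 2.89 − X; n_Q = X.
Summing: n_T = 3.89 − X.
Kp = p_Q / (p_M p_N) with p_i = (n_i/n_T)·P.
At X = 0.741: the mole-fraction product g(X) = Π y_i^ν_i = 4.192. Since Kp = g(X)·P^{-1}, P = (g/Kp)^(1/1) = (4.192/0.689)^(1/1) = 6.08 atm.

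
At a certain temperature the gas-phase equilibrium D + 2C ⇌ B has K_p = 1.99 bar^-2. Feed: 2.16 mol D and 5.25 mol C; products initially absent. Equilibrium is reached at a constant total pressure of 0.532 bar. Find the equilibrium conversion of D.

Let X = conversion of D (basis 2.16 mol D); extent of reaction ξ = 2.16X.
Species balance: n_D = 2.16 − 2.16X; n_C = 5.25 − 4.32X; n_B = 2.16X.
Summing: n_T = 7.41 − 4.32X.
With p_i = (n_i/n_T)P, K_p = p_B / (p_D p_C^2).
Substituting and setting equal to 1.99 bar^-2 gives a polynomial in X; the root in (0,1) is X = 0.202.

X = 0.202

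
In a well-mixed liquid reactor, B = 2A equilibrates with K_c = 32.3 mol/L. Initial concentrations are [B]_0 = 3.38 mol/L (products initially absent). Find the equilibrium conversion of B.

X = 0.759

Let X = conversion of B; extent ξ = 3.38·X mol/L.
Concentrations: [B] = 3.38 − 3.38X; [A] = 6.76X.
K_c = [A]^2 / ([B]).
Setting equal to 32.3 and solving for X on (0,1) gives X = 0.759.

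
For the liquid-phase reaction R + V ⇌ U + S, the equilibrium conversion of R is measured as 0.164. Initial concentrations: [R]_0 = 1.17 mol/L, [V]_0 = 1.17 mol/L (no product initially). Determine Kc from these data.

Let X = conversion of R.
Concentrations: [R] = 1.17 − 1.17X; [V] = 1.17 − 1.17X; [U] = 1.17X; [S] = 1.17X.
At X = 0.164: [R] = 0.978, [V] = 0.978, [U] = 0.192, [S] = 0.192.
Kc = [U] [S] / ([R] [V]) = 0.0385.

Kc = 0.0385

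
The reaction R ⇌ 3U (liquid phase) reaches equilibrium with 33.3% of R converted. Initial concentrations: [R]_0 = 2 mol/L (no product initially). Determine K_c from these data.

K_c = 5.98 (mol/L)^2

Let X = conversion of R.
Concentrations: [R] = 2 − 2X; [U] = 6X.
At X = 0.333: [R] = 1.33, [U] = 2.
K_c = [U]^3 / ([R]) = 5.98 (mol/L)^2.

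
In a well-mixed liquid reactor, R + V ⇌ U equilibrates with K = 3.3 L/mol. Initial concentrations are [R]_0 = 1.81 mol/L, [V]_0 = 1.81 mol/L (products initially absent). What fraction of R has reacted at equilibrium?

Let X = conversion of R; extent ξ = 1.81·X mol/L.
Concentrations: [R] = 1.81 − 1.81X; [V] = 1.81 − 1.81X; [U] = 1.81X.
K = [U] / ([R] [V]).
Solving K = 3.3 for X ∈ (0,1): X = 0.666.

X = 0.666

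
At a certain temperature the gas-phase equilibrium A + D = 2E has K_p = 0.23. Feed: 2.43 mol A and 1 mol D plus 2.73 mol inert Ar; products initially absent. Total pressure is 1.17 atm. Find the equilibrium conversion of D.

X = 0.294

Let X = conversion of D (basis 1 mol D); extent of reaction ξ = X.
Mole table: n_A = 2.43 − X; n_D = 1 − X; n_E = 2X; n_I = 2.73 (inert).
Total moles n_T = 6.16 (Δν = 0, constant).
Mole fractions y_i = n_i/n_T; K_p = p_E^2 / (p_A p_D) with p_i = y_i·P.
Setting this equal to 0.23 and taking the physical root (0 < X < 1) gives X = 0.294.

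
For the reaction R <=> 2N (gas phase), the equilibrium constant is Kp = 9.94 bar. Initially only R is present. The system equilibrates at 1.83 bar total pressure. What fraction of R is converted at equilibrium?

Take 1 mol R as basis and let X be its fractional conversion, so ξ = X.
At extent ξ: n_R = 1 − X; n_N = 2X.
n_T = Σnᵢ = 1 + X.
With p_i = (n_i/n_T)P, Kp = p_N^2 / (p_R).
Substituting and setting equal to 9.94 bar gives a polynomial in X; the root in (0,1) is X = 0.759.

X = 0.759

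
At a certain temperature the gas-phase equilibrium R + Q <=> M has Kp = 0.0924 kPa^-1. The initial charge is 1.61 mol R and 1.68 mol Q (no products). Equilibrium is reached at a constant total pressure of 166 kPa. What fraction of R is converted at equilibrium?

Let X = conversion of R (basis 1.61 mol R); extent of reaction ξ = 1.61X.
At extent ξ: n_R = 1.61 − 1.61X; n_Q = 1.68 − 1.61X; n_M = 1.61X.
Total moles n_T = 3.29 − 1.61X.
Mole fractions y_i = n_i/n_T; Kp = p_M / (p_R p_Q) with p_i = y_i·P.
Setting this equal to 0.0924 kPa^-1 and taking the physical root (0 < X < 1) gives X = 0.768.

X = 0.768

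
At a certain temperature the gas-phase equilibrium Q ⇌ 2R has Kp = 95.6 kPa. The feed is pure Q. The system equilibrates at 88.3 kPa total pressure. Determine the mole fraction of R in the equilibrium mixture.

Take 1 mol Q as basis and let X be its fractional conversion, so ξ = X.
Mole table: n_Q = 1 − X; n_R = 2X.
Total moles n_T = 1 + X.
y_i = n_i/n_T, p_i = y_i·P. Kp = p_R^2 / (p_Q).
Equating to 95.6 kPa and solving on 0 < X < 1: X = 0.462.
Then n_R = 0.923, n_T = 1.46, so y_R = 0.632.

y_R = 0.632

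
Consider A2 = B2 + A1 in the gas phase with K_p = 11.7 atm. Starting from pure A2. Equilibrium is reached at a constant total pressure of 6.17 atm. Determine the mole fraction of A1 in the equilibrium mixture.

Basis: 1 mol A2 initially; let X = conversion of A2. Extent ξ = X.
At extent ξ: n_A2 = 1 − X; n_B2 = X; n_A1 = X.
Total moles n_T = 1 + X.
With p_i = (n_i/n_T)P, K_p = p_B2 p_A1 / (p_A2).
Setting this equal to 11.7 atm and taking the physical root (0 < X < 1) gives X = 0.809.
Then n_A1 = 0.809, n_T = 1.81, so y_A1 = 0.447.

y_A1 = 0.447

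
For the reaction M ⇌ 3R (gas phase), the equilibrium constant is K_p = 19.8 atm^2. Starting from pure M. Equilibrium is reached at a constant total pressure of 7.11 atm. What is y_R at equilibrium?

y_R = 0.558

Take 1 mol M as basis and let X be its fractional conversion, so ξ = X.
At extent ξ: n_M = 1 − X; n_R = 3X.
Total moles n_T = 1 + 2X.
Mole fractions y_i = n_i/n_T; K_p = p_R^3 / (p_M) with p_i = y_i·P.
Substituting and setting equal to 19.8 atm^2 gives a polynomial in X; the root in (0,1) is X = 0.296.
Then n_R = 0.887, n_T = 1.59, so y_R = 0.558.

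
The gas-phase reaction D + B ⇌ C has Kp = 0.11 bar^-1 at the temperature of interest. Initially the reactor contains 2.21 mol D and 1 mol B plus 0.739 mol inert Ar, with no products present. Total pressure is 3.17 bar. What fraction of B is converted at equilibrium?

X = 0.159

Basis: 1 mol B initially; let X = conversion of B. Extent ξ = X.
Species balance: n_D = 2.21 − X; n_B = 1 − X; n_C = X; n_I = 0.739 (inert).
n_T = Σnᵢ = 3.95 − X.
Mole fractions y_i = n_i/n_T; Kp = p_C / (p_D p_B) with p_i = y_i·P.
Setting this equal to 0.11 bar^-1 and taking the physical root (0 < X < 1) gives X = 0.159.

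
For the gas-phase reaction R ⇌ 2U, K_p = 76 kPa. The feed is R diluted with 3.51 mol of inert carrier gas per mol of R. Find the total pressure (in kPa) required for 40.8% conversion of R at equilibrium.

P = 332 kPa

Let X = conversion of R (basis 1 mol R); extent of reaction ξ = X.
At extent ξ: n_R = 1 − X; n_U = 2X; n_I = 3.51 (inert).
Summing: n_T = 4.51 + X.
K_p = p_U^2 / (p_R) with p_i = (n_i/n_T)·P.
At X = 0.408: the mole-fraction product g(X) = Π y_i^ν_i = 0.2287. Since K_p = g(X)·P^{1}, P = (K_p/g)^(1/1) = (76/0.2287)^(1/1) = 332 kPa.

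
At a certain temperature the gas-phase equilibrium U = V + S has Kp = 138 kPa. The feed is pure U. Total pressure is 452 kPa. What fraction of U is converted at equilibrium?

X = 0.484

Basis: 1 mol U initially; let X = conversion of U. Extent ξ = X.
Moles: n_U = 1 − X; n_V = X; n_S = X.
n_T = Σnᵢ = 1 + X.
y_i = n_i/n_T, p_i = y_i·P. Kp = p_V p_S / (p_U).
Substituting and setting equal to 138 kPa gives a polynomial in X; the root in (0,1) is X = 0.484.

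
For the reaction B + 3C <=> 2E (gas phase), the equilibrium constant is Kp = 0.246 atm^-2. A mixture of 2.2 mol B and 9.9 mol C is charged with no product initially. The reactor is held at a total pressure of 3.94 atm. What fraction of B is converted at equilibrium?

Take 2.2 mol B as basis and let X be its fractional conversion, so ξ = 2.2X.
Mole table: n_B = 2.2 − 2.2X; n_C = 9.9 − 6.6X; n_E = 4.4X.
n_T = Σnᵢ = 12.1 − 4.4X.
y_i = n_i/n_T, p_i = y_i·P. Kp = p_E^2 / (p_B p_C^3).
Setting this equal to 0.246 atm^-2 and taking the physical root (0 < X < 1) gives X = 0.615.

X = 0.615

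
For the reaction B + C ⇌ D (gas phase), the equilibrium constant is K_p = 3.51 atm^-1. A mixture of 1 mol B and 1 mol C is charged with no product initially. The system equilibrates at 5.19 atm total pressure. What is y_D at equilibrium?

y_D = 0.629

Basis: 1 mol B initially; let X = conversion of B. Extent ξ = X.
Mole table: n_B = 1 − X; n_C = 1 − X; n_D = X.
Summing: n_T = 2 − X.
With p_i = (n_i/n_T)P, K_p = p_D / (p_B p_C).
This yields a degree-2 equation in X; solving on (0,1), X = 0.772.
Then n_D = 0.772, n_T = 1.23, so y_D = 0.629.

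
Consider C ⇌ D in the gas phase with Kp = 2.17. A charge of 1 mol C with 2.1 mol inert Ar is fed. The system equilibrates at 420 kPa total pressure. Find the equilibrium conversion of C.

Let X = conversion of C (basis 1 mol C); extent of reaction ξ = X.
Species balance: n_C = 1 − X; n_D = X; n_I = 2.1 (inert).
n_T stays at 3.1 (no change in mole number).
With p_i = (n_i/n_T)P, Kp = p_D / (p_C).
Substituting and setting equal to 2.17 gives a polynomial in X; the root in (0,1) is X = 0.685.

X = 0.685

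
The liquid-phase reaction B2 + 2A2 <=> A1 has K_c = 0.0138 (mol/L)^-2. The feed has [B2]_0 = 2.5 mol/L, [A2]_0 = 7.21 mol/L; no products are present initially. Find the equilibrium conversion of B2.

Let X = conversion of B2; extent ξ = 2.5·X mol/L.
Concentrations: [B2] = 2.5 − 2.5X; [A2] = 7.21 − 5X; [A1] = 2.5X.
K_c = [A1] / ([B2] [A2]^2).
This equals 0.0138 at X = 0.308 (the root in 0 < X < 1).

X = 0.308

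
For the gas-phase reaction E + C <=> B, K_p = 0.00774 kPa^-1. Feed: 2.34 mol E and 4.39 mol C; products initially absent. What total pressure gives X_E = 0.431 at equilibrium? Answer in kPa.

Basis: 2.34 mol E initially; let X = conversion of E. Extent ξ = 2.34X.
At extent ξ: n_E = 2.34 − 2.34X; n_C = 4.39 − 2.34X; n_B = 2.34X.
Total moles n_T = 6.73 − 2.34X.
K_p = p_B / (p_E p_C) with p_i = (n_i/n_T)·P.
At X = 0.431: the mole-fraction product g(X) = Π y_i^ν_i = 1.282. Since K_p = g(X)·P^{-1}, P = (g/K_p)^(1/1) = (1.282/0.00774)^(1/1) = 166 kPa.

P = 166 kPa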